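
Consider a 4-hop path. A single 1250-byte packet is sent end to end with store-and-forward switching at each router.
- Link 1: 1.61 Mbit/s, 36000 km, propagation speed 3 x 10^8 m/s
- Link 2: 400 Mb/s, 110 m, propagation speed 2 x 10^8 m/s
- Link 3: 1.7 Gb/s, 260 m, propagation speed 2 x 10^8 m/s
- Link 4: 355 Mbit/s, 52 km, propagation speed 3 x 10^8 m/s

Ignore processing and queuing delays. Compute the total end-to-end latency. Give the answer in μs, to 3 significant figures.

L = 1250 × 8 = 10000 bits.
Transmission delays (L/R per hop): 6211.18, 25, 5.88235, 28.169 μs; sum = 6270.23 μs.
Propagation delays (d/s per hop): 120000, 0.55, 1.3, 173.333 μs; sum = 120175 μs.
End-to-end = 126000 μs.

126000 μs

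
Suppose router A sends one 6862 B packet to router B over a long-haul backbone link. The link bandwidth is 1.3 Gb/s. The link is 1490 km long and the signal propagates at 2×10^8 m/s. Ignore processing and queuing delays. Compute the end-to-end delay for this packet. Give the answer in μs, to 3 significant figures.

7490 μs

L = 6862 × 8 = 54896 bits.
Transmission delay = L/R = 54896 / 1300000000 = 42.2277 μs.
Propagation delay = d/s = 1490000 m / 200000000 m/s = 7450 μs.
Total = 7490 μs.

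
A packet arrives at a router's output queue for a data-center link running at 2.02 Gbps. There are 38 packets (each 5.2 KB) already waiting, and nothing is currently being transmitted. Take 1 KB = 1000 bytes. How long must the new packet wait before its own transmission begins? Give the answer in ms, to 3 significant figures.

0.783 ms

Each queued packet: L/R = 41600/2020000000 = 0.0205941 ms.
38 queued → 0.782574 ms.
Queuing delay = 0.783 ms.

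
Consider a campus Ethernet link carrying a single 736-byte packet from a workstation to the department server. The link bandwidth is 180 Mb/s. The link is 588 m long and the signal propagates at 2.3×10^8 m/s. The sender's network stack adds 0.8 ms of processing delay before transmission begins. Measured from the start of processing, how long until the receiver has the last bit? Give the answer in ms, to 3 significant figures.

0.835 ms

L = 736 × 8 = 5888 bits.
Transmission delay = L/R = 5888 / 180000000 = 0.0327111 ms.
Propagation delay = d/s = 588 m / 2.3e+08 m/s = 0.00255652 ms.
Plus processing delay 0.8 ms = 0.8 ms.
Total = 0.835 ms.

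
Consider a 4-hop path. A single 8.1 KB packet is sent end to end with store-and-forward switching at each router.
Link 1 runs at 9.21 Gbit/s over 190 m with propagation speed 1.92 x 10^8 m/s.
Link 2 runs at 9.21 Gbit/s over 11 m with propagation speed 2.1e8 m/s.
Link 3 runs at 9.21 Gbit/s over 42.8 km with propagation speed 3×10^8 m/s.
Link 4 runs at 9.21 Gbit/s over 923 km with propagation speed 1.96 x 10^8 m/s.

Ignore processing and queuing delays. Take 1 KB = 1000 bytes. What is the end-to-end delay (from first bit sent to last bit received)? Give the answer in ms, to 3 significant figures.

4.88 ms

L = 64800 bits.
Transmission delay per hop = L/R = 64800/9210000000 = 0.00703583 ms; 4 hops → 0.0281433 ms.
Propagation delays (d/s per hop): 0.000989583, 5.2381e-05, 0.142667, 4.70918 ms; sum = 4.85289 ms.
End-to-end = 4.88 ms.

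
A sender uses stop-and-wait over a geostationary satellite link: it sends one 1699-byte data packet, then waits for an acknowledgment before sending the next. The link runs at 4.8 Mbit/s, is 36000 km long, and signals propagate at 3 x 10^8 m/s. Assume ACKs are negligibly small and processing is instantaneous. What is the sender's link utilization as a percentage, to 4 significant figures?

1.166 %

t_tx = L/R = 13592/4800000 = 0.00283167 s.
t_prop = 36000000/300000000 = 0.12 s; RTT = 0.24 s.
Cycle = t_tx + RTT = 0.242832 s.
Utilization = t_tx / cycle = 0.00283167/0.242832 = 1.166 %.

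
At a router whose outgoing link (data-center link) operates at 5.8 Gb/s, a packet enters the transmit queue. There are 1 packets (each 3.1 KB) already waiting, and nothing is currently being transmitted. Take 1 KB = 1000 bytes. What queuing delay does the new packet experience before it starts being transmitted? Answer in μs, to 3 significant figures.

4.28 μs

Each queued packet: L/R = 24800/5800000000 = 4.27586 μs.
1 queued → 4.27586 μs.
Queuing delay = 4.28 μs.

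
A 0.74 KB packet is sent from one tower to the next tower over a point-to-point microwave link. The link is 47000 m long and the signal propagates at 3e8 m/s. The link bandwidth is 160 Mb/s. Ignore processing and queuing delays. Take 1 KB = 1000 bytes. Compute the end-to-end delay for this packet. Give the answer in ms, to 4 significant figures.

L = 5920 bits.
Transmission delay = L/R = 5920 / 160000000 = 0.037 ms.
Propagation delay = d/s = 47000 m / 300000000 m/s = 0.156667 ms.
Total = 0.1937 ms.

0.1937 ms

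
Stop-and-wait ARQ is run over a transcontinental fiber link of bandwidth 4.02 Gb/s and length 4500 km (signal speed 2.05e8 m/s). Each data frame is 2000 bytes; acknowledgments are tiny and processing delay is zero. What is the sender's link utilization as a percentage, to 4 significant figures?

0.009065 %

t_tx = L/R = 16000/4.02e+09 = 3.9801e-06 s.
t_prop = 4500000/2.05e+08 = 0.0219512 s; RTT = 0.0439024 s.
Cycle = t_tx + RTT = 0.0439064 s.
Utilization = t_tx / cycle = 3.9801e-06/0.0439064 = 0.009065 %.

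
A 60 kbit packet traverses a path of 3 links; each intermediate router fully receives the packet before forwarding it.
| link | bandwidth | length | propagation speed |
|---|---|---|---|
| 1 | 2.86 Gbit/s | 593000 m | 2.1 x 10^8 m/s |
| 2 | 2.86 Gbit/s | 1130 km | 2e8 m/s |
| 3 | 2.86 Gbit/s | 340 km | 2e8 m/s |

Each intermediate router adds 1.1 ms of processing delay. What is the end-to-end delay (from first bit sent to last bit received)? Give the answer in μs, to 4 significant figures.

L = 60000 bits.
Transmission delay per hop = L/R = 60000/2860000000 = 20.979 μs; 3 hops → 62.9371 μs.
Propagation delays (d/s per hop): 2823.81, 5650, 1700 μs; sum = 10173.8 μs.
Processing at 2 router(s): 2 × 1.1 ms = 2200 μs.
End-to-end = 12440 μs.

12440 μs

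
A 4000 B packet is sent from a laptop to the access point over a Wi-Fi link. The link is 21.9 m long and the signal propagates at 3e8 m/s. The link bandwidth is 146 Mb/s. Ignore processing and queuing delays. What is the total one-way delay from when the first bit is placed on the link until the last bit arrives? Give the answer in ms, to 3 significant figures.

L = 4000 × 8 = 32000 bits.
Transmission delay = L/R = 32000 / 146000000 = 0.219178 ms.
Propagation delay = d/s = 21.9 m / 300000000 m/s = 7.3e-05 ms.
Total = 0.219 ms.

0.219 ms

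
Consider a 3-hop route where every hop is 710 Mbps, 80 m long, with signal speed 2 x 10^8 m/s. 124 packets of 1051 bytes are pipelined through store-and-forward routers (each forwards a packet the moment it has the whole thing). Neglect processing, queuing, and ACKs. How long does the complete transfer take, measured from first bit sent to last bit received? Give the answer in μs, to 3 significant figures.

1490 μs

Per-hop transmission t_tx = L/R = 8408/710000000 = 11.8423 μs.
Per-hop propagation t_prop = 80/200000000 = 0.4 μs.
Pipeline fill: first packet needs 3·t_tx to clear all hops; remaining 123 packets each add one t_tx.
Total = (3+124-1)·t_tx + 3·t_prop = 126·11.8423 + 3·0.4 = 1490 μs.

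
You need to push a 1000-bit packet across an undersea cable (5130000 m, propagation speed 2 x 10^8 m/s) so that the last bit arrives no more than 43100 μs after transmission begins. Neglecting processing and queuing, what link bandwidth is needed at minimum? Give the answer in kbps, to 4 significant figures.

57.31 kbps

Propagation delay = 5130000 / 200000000 = 25650 μs.
Transmission budget = 43100 − 25650 = 17450 μs.
R ≥ L / t_tx = 1000 bits / 0.01745 s = 57.31 kbps.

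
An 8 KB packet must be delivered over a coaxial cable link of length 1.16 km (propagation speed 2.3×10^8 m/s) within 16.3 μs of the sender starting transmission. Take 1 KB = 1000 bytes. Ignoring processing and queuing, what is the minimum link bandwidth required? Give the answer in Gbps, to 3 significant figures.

L = 64000 bits.
Propagation delay = 1160 / 2.3e+08 = 5.04348 μs.
Transmission budget = 16.3 − 5.04348 = 11.2565 μs.
R ≥ L / t_tx = 64000 bits / 1.12565e-05 s = 5.69 Gbps.

5.69 Gbps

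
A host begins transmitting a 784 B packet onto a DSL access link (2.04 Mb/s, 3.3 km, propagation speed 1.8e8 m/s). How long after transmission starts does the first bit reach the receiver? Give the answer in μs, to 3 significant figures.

First bit experiences only propagation delay: d/s = 3300/180000000 = 18.3 μs.

18.3 μs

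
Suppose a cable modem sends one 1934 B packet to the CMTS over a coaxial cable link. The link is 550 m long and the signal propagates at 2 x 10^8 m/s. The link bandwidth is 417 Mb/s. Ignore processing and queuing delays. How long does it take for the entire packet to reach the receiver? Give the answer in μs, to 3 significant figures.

L = 1934 × 8 = 15472 bits.
Transmission delay = L/R = 15472 / 417000000 = 37.1031 μs.
Propagation delay = d/s = 550 m / 200000000 m/s = 2.75 μs.
Total = 39.9 μs.

39.9 μs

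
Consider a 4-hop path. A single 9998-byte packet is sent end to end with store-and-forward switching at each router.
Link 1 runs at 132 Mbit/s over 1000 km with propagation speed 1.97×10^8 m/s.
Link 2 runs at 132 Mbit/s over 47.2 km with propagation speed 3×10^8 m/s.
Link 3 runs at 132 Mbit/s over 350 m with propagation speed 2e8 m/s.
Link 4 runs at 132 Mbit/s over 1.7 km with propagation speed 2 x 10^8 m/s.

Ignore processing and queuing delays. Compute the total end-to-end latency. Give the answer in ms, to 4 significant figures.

7.667 ms

L = 9998 × 8 = 79984 bits.
Transmission delay per hop = L/R = 79984/132000000 = 0.605939 ms; 4 hops → 2.42376 ms.
Propagation delays (d/s per hop): 5.07614, 0.157333, 0.00175, 0.0085 ms; sum = 5.24373 ms.
End-to-end = 7.667 ms.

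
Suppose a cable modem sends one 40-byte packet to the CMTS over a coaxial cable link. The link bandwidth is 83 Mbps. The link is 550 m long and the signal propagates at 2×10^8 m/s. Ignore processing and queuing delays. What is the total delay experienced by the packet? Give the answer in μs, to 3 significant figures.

L = 40 × 8 = 320 bits.
Transmission delay = L/R = 320 / 83000000 = 3.85542 μs.
Propagation delay = d/s = 550 m / 200000000 m/s = 2.75 μs.
Total = 6.61 μs.

6.61 μs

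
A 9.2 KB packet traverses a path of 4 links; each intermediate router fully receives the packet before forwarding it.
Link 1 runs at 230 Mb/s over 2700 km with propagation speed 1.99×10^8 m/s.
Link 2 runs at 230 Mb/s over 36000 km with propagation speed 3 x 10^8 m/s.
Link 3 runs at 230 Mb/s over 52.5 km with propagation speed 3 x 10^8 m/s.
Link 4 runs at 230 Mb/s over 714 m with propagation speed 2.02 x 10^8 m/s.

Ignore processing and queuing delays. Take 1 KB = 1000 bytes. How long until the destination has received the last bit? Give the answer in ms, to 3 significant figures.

135 ms

L = 73600 bits.
Transmission delay per hop = L/R = 73600/230000000 = 0.32 ms; 4 hops → 1.28 ms.
Propagation delays (d/s per hop): 13.5678, 120, 0.175, 0.00353465 ms; sum = 133.746 ms.
End-to-end = 135 ms.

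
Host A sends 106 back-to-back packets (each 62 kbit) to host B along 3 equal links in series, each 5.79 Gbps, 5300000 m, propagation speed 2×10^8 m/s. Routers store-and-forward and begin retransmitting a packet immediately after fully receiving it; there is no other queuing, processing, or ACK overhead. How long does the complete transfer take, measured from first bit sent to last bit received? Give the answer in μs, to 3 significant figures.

Per-hop transmission t_tx = L/R = 62000/5790000000 = 10.7081 μs.
Per-hop propagation t_prop = 5300000/200000000 = 26500 μs.
Pipeline fill: first packet needs 3·t_tx to clear all hops; remaining 105 packets each add one t_tx.
Total = (3+106-1)·t_tx + 3·t_prop = 108·10.7081 + 3·26500 = 80700 μs.

80700 μs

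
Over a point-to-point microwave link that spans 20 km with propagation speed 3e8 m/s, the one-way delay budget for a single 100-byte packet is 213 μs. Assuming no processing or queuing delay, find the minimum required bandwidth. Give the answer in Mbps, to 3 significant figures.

5.47 Mbps

L = 800 bits.
Propagation delay = 20000 / 300000000 = 66.6667 μs.
Transmission budget = 213 − 66.6667 = 146.333 μs.
R ≥ L / t_tx = 800 bits / 0.000146333 s = 5.47 Mbps.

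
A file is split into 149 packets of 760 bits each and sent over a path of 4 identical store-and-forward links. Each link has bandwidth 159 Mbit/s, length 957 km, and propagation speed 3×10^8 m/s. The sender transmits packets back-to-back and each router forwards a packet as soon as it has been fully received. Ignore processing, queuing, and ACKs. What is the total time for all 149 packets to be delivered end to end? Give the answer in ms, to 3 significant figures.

Per-hop transmission t_tx = L/R = 760/159000000 = 0.00477987 ms.
Per-hop propagation t_prop = 957000/300000000 = 3.19 ms.
Pipeline fill: first packet needs 4·t_tx to clear all hops; remaining 148 packets each add one t_tx.
Total = (4+149-1)·t_tx + 4·t_prop = 152·0.00477987 + 4·3.19 = 13.5 ms.

13.5 ms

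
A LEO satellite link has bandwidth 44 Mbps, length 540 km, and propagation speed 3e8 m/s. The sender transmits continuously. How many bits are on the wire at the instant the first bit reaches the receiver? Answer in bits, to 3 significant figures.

79200 bits

Propagation delay = 540000 / 300000000 = 0.0018 s.
BDP = R × t_prop = 44000000 × 0.0018 = 79200 bits.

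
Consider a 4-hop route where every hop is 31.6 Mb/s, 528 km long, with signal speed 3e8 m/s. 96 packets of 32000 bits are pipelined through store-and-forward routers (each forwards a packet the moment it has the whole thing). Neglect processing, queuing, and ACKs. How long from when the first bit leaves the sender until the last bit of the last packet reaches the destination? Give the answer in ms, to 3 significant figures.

107 ms

Per-hop transmission t_tx = L/R = 32000/31600000 = 1.01266 ms.
Per-hop propagation t_prop = 528000/300000000 = 1.76 ms.
Pipeline fill: first packet needs 4·t_tx to clear all hops; remaining 95 packets each add one t_tx.
Total = (4+96-1)·t_tx + 4·t_prop = 99·1.01266 + 4·1.76 = 107 ms.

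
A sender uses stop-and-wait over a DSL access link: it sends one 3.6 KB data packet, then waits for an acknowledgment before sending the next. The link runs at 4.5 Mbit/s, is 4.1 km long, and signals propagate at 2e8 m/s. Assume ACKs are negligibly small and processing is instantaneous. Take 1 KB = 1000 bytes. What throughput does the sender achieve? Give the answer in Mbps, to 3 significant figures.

t_tx = L/R = 28800/4500000 = 0.0064 s.
t_prop = 4100/200000000 = 2.05e-05 s; RTT = 4.1e-05 s.
Cycle = t_tx + RTT = 0.006441 s.
Throughput = L / cycle = 28800 / 0.006441 = 4.47 Mbps.

4.47 Mbps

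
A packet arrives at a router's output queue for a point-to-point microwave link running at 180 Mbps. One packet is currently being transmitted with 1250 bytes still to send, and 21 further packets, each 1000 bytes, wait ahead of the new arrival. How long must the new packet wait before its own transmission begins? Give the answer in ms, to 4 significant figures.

Each queued packet: L/R = 8000/180000000 = 0.0444444 ms.
21 queued → 0.933333 ms.
Plus remaining 10000 bits of current packet: 0.0555556 ms.
Queuing delay = 0.9889 ms.

0.9889 ms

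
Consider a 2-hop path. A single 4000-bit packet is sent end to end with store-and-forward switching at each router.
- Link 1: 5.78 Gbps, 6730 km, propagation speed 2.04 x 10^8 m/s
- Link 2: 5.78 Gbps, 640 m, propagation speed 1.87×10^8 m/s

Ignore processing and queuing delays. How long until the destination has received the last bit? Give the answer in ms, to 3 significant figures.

Transmission delay per hop = L/R = 4000/5780000000 = 0.000692042 ms; 2 hops → 0.00138408 ms.
Propagation delays (d/s per hop): 32.9902, 0.00342246 ms; sum = 32.9936 ms.
End-to-end = 33.0 ms.

33.0 ms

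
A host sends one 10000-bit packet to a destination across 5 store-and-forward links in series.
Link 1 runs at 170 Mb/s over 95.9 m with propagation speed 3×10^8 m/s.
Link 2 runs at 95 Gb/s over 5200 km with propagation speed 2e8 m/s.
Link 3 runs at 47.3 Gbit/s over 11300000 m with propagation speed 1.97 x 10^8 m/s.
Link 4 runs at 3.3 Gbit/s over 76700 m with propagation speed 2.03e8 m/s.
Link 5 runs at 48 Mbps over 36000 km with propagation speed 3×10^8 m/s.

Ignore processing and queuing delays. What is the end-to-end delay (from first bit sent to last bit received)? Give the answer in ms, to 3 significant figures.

204 ms

Transmission delays (L/R per hop): 0.0588235, 0.000105263, 0.000211416, 0.0030303, 0.208333 ms; sum = 0.270504 ms.
Propagation delays (d/s per hop): 0.000319667, 26, 57.3604, 0.377833, 120 ms; sum = 203.739 ms.
End-to-end = 204 ms.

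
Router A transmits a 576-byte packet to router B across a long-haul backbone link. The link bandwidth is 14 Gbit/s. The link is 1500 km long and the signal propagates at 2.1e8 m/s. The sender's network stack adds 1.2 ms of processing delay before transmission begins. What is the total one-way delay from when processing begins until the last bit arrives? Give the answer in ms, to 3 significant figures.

L = 576 × 8 = 4608 bits.
Transmission delay = L/R = 4608 / 14000000000 = 0.000329143 ms.
Propagation delay = d/s = 1500000 m / 210000000 m/s = 7.14286 ms.
Plus processing delay 1.2 ms = 1.2 ms.
Total = 8.34 ms.

8.34 ms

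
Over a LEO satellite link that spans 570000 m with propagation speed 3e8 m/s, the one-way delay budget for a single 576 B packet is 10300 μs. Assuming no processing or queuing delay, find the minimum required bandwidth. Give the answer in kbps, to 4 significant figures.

548.6 kbps

L = 4608 bits.
Propagation delay = 570000 / 300000000 = 1900 μs.
Transmission budget = 10300 − 1900 = 8400 μs.
R ≥ L / t_tx = 4608 bits / 0.0084 s = 548.6 kbps.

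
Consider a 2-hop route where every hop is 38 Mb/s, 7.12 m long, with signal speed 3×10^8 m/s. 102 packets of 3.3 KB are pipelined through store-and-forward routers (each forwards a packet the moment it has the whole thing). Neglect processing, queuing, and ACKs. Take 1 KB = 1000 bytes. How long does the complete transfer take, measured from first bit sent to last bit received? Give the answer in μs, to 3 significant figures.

71600 μs

Per-hop transmission t_tx = L/R = 26400/38000000 = 694.737 μs.
Per-hop propagation t_prop = 7.12/300000000 = 0.0237333 μs.
Pipeline fill: first packet needs 2·t_tx to clear all hops; remaining 101 packets each add one t_tx.
Total = (2+102-1)·t_tx + 2·t_prop = 103·694.737 + 2·0.0237333 = 71600 μs.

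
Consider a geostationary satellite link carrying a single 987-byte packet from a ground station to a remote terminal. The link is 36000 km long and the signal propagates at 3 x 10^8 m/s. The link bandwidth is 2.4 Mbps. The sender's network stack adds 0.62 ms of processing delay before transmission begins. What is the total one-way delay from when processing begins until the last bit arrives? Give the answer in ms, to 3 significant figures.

L = 987 × 8 = 7896 bits.
Transmission delay = L/R = 7896 / 2400000 = 3.29 ms.
Propagation delay = d/s = 36000000 m / 300000000 m/s = 120 ms.
Plus processing delay 0.62 ms = 0.62 ms.
Total = 124 ms.

124 ms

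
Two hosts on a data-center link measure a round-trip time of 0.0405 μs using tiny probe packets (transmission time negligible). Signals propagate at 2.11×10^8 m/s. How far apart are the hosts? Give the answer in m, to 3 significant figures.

4.27 m

One-way propagation = RTT/2 = 0.02025 μs.
d = s × t = 211000000 × 2.025e-08 = 4.27 m.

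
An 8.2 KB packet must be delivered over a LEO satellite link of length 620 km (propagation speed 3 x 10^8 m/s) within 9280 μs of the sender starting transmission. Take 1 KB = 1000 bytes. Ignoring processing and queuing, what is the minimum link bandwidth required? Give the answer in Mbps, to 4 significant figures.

L = 65600 bits.
Propagation delay = 620000 / 300000000 = 2066.67 μs.
Transmission budget = 9280 − 2066.67 = 7213.33 μs.
R ≥ L / t_tx = 65600 bits / 0.00721333 s = 9.094 Mbps.

9.094 Mbps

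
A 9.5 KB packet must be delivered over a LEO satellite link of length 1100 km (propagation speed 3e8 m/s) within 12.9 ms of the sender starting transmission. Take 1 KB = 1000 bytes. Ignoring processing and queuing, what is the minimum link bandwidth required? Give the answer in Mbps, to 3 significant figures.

L = 76000 bits.
Propagation delay = 1100000 / 300000000 = 3.66667 ms.
Transmission budget = 12.9 − 3.66667 = 9.23333 ms.
R ≥ L / t_tx = 76000 bits / 0.00923333 s = 8.23 Mbps.

8.23 Mbps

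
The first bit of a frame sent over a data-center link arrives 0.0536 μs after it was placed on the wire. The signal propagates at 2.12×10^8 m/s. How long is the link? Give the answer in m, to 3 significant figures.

d = s × t_prop = 212000000 × 5.36e-08 = 11.4 m.

11.4 m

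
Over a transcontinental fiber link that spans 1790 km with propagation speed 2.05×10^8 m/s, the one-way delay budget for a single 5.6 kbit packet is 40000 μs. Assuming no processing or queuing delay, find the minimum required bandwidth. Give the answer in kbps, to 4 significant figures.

179.1 kbps

Propagation delay = 1790000 / 2.05e+08 = 8731.71 μs.
Transmission budget = 40000 − 8731.71 = 31268.3 μs.
R ≥ L / t_tx = 5600 bits / 0.0312683 s = 179.1 kbps.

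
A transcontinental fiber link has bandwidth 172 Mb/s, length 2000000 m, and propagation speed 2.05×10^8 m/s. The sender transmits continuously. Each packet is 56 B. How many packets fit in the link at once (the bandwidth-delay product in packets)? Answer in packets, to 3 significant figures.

Propagation delay = 2000000 / 2.05e+08 = 0.0097561 s.
BDP = R × t_prop = 172000000 × 0.0097561 = 1678050 bits.
In packets of 448 bits: 3750 packets.

3750 packets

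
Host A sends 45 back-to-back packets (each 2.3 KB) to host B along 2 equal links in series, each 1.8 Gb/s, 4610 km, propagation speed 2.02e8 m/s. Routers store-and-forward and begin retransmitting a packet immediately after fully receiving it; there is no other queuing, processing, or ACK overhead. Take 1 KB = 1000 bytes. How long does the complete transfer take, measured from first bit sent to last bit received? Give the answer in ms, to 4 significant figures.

46.11 ms

Per-hop transmission t_tx = L/R = 18400/1800000000 = 0.0102222 ms.
Per-hop propagation t_prop = 4610000/202000000 = 22.8218 ms.
Pipeline fill: first packet needs 2·t_tx to clear all hops; remaining 44 packets each add one t_tx.
Total = (2+45-1)·t_tx + 2·t_prop = 46·0.0102222 + 2·22.8218 = 46.11 ms.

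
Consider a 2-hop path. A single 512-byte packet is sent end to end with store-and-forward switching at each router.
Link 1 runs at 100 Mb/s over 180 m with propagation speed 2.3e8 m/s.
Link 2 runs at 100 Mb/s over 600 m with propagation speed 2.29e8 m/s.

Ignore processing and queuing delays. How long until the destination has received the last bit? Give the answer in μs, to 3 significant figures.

L = 512 × 8 = 4096 bits.
Transmission delay per hop = L/R = 4096/100000000 = 40.96 μs; 2 hops → 81.92 μs.
Propagation delays (d/s per hop): 0.782609, 2.62009 μs; sum = 3.4027 μs.
End-to-end = 85.3 μs.

85.3 μs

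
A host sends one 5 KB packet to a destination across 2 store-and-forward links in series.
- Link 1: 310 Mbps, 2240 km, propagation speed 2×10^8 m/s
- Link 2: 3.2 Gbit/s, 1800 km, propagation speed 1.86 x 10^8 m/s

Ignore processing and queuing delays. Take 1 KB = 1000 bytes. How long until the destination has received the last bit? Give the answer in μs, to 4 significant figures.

L = 40000 bits.
Transmission delays (L/R per hop): 129.032, 12.5 μs; sum = 141.532 μs.
Propagation delays (d/s per hop): 11200, 9677.42 μs; sum = 20877.4 μs.
End-to-end = 21020 μs.

21020 μs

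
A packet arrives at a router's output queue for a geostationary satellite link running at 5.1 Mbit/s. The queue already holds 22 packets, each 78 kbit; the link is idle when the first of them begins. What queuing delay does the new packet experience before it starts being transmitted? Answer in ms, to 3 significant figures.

Each queued packet: L/R = 78000/5100000 = 15.2941 ms.
22 queued → 336.471 ms.
Queuing delay = 336 ms.

336 ms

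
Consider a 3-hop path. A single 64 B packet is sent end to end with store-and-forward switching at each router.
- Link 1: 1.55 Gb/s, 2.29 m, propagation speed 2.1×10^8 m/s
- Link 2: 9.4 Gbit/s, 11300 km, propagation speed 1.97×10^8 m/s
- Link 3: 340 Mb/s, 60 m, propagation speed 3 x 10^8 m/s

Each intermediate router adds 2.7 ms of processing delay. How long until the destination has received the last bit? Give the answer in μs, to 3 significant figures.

L = 64 × 8 = 512 bits.
Transmission delays (L/R per hop): 0.330323, 0.0544681, 1.50588 μs; sum = 1.89067 μs.
Propagation delays (d/s per hop): 0.0109048, 57360.4, 0.2 μs; sum = 57360.6 μs.
Processing at 2 router(s): 2 × 2.7 ms = 5400 μs.
End-to-end = 62800 μs.

62800 μs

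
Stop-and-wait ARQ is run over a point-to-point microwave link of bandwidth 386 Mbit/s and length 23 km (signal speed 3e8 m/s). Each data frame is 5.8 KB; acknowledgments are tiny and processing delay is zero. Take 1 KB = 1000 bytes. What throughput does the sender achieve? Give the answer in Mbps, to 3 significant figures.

t_tx = L/R = 46400/386000000 = 0.000120207 s.
t_prop = 23000/300000000 = 7.66667e-05 s; RTT = 0.000153333 s.
Cycle = t_tx + RTT = 0.000273541 s.
Throughput = L / cycle = 46400 / 0.000273541 = 170 Mbps.

170 Mbps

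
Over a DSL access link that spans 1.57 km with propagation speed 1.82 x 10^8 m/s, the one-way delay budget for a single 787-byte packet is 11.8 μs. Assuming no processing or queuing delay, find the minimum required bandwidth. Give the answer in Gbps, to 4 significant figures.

1.984 Gbps

L = 6296 bits.
Propagation delay = 1570 / 182000000 = 8.62637 μs.
Transmission budget = 11.8 − 8.62637 = 3.17363 μs.
R ≥ L / t_tx = 6296 bits / 3.17363e-06 s = 1.984 Gbps.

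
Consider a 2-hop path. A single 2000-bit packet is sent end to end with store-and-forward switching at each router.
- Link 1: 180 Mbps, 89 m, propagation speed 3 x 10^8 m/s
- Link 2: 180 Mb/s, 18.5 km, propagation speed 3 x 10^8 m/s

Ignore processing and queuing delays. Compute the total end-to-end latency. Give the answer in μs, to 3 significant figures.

Transmission delays (L/R per hop): 11.1111, 11.1111 μs; sum = 22.2222 μs.
Propagation delays (d/s per hop): 0.296667, 61.6667 μs; sum = 61.9633 μs.
End-to-end = 84.2 μs.

84.2 μs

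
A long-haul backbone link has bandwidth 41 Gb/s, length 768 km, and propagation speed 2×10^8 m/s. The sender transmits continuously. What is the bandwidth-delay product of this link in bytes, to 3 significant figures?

19700000 bytes

Propagation delay = 768000 / 200000000 = 0.00384 s.
BDP = R × t_prop = 41000000000 × 0.00384 = 157440000 bits.
In bytes: 157440000/8 = 19700000 bytes.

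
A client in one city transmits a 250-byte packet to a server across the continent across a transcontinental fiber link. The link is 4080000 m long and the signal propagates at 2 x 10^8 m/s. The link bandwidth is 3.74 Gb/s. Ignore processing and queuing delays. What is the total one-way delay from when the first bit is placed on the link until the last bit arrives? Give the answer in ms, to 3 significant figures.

L = 250 × 8 = 2000 bits.
Transmission delay = L/R = 2000 / 3740000000 = 0.000534759 ms.
Propagation delay = d/s = 4080000 m / 200000000 m/s = 20.4 ms.
Total = 20.4 ms.

20.4 ms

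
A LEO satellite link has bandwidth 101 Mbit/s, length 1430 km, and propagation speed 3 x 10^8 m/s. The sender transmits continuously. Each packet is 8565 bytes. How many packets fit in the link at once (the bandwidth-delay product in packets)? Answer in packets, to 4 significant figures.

7.026 packets

Propagation delay = 1430000 / 300000000 = 0.00476667 s.
BDP = R × t_prop = 101000000 × 0.00476667 = 481433 bits.
In packets of 68520 bits: 7.026 packets.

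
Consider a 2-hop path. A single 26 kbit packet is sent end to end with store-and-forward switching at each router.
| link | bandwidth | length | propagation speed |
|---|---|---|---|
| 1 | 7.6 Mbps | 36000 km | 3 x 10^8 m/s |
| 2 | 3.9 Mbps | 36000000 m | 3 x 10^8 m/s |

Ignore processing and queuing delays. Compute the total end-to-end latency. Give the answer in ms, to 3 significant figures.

L = 26000 bits.
Transmission delays (L/R per hop): 3.42105, 6.66667 ms; sum = 10.0877 ms.
Propagation delays (d/s per hop): 120, 120 ms; sum = 240 ms.
End-to-end = 250 ms.

250 ms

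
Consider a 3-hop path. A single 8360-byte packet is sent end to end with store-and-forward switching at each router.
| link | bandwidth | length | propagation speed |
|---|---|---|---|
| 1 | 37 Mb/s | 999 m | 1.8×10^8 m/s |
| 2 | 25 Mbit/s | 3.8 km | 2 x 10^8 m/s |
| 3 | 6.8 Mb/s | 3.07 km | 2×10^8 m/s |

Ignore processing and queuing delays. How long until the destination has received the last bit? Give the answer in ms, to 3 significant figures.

L = 8360 × 8 = 66880 bits.
Transmission delays (L/R per hop): 1.80757, 2.6752, 9.83529 ms; sum = 14.3181 ms.
Propagation delays (d/s per hop): 0.00555, 0.019, 0.01535 ms; sum = 0.0399 ms.
End-to-end = 14.4 ms.

14.4 ms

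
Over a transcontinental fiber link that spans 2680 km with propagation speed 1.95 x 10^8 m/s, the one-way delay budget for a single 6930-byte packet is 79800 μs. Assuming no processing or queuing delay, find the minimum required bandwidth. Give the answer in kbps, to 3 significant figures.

L = 55440 bits.
Propagation delay = 2680000 / 195000000 = 13743.6 μs.
Transmission budget = 79800 − 13743.6 = 66056.4 μs.
R ≥ L / t_tx = 55440 bits / 0.0660564 s = 839 kbps.

839 kbps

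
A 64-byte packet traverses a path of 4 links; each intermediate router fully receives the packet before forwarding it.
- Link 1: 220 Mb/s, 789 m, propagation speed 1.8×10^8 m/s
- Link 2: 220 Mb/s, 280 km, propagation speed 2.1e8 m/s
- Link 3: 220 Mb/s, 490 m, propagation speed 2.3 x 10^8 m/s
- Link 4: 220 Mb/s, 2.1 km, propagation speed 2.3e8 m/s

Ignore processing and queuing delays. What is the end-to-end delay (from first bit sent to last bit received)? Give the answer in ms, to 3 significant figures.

L = 64 × 8 = 512 bits.
Transmission delay per hop = L/R = 512/220000000 = 0.00232727 ms; 4 hops → 0.00930909 ms.
Propagation delays (d/s per hop): 0.00438333, 1.33333, 0.00213043, 0.00913043 ms; sum = 1.34898 ms.
End-to-end = 1.36 ms.

1.36 ms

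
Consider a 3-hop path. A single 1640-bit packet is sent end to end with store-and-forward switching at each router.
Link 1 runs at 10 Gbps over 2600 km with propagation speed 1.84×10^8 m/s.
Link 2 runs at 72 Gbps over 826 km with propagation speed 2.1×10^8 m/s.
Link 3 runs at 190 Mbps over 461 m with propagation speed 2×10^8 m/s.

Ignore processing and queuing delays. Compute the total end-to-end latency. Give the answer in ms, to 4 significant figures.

Transmission delays (L/R per hop): 0.000164, 2.27778e-05, 0.00863158 ms; sum = 0.00881836 ms.
Propagation delays (d/s per hop): 14.1304, 3.93333, 0.002305 ms; sum = 18.0661 ms.
End-to-end = 18.07 ms.

18.07 ms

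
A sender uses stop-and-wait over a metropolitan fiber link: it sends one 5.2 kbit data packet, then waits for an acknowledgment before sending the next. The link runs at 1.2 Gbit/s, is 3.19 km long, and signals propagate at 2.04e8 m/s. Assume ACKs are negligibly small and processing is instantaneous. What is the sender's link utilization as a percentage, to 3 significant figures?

12.2 %

t_tx = L/R = 5200/1200000000 = 4.33333e-06 s.
t_prop = 3190/204000000 = 1.56373e-05 s; RTT = 3.12745e-05 s.
Cycle = t_tx + RTT = 3.56078e-05 s.
Utilization = t_tx / cycle = 4.33333e-06/3.56078e-05 = 12.2 %.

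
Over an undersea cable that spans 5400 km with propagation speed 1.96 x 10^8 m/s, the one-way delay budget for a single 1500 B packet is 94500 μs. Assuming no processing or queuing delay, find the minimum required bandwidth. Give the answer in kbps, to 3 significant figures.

179 kbps

L = 12000 bits.
Propagation delay = 5400000 / 196000000 = 27551 μs.
Transmission budget = 94500 − 27551 = 66949 μs.
R ≥ L / t_tx = 12000 bits / 0.066949 s = 179 kbps.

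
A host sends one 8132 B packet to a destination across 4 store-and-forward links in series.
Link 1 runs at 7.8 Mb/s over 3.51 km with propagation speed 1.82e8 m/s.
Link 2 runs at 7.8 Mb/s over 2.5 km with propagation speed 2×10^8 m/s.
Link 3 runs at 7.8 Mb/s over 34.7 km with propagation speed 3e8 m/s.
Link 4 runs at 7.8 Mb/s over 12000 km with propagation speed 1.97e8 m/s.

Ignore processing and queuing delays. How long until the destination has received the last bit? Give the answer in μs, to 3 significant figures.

L = 8132 × 8 = 65056 bits.
Transmission delay per hop = L/R = 65056/7800000 = 8340.51 μs; 4 hops → 33362.1 μs.
Propagation delays (d/s per hop): 19.2857, 12.5, 115.667, 60913.7 μs; sum = 61061.2 μs.
End-to-end = 94400 μs.

94400 μs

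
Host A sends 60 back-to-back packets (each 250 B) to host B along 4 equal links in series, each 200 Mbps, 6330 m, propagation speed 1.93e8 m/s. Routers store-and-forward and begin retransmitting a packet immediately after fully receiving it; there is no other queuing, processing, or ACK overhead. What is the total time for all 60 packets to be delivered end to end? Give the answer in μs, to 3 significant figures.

Per-hop transmission t_tx = L/R = 2000/200000000 = 10 μs.
Per-hop propagation t_prop = 6330/193000000 = 32.7979 μs.
Pipeline fill: first packet needs 4·t_tx to clear all hops; remaining 59 packets each add one t_tx.
Total = (4+60-1)·t_tx + 4·t_prop = 63·10 + 4·32.7979 = 761 μs.

761 μs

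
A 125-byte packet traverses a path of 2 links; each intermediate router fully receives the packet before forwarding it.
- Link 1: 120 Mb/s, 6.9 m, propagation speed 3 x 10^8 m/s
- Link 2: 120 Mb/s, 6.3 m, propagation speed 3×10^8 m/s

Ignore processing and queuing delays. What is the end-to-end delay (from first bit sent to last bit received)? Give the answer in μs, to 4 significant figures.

16.71 μs

L = 125 × 8 = 1000 bits.
Transmission delay per hop = L/R = 1000/120000000 = 8.33333 μs; 2 hops → 16.6667 μs.
Propagation delays (d/s per hop): 0.023, 0.021 μs; sum = 0.044 μs.
End-to-end = 16.71 μs.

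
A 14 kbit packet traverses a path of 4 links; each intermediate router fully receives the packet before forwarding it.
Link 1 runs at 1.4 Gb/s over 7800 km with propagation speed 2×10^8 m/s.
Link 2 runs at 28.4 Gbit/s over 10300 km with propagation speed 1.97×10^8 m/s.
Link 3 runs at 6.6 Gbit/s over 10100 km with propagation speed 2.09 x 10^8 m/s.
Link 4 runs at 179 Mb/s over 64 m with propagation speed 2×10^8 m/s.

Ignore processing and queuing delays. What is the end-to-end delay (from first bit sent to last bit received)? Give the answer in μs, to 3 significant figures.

L = 14000 bits.
Transmission delays (L/R per hop): 10, 0.492958, 2.12121, 78.2123 μs; sum = 90.8265 μs.
Propagation delays (d/s per hop): 39000, 52284.3, 48325.4, 0.32 μs; sum = 139610 μs.
End-to-end = 140000 μs.

140000 μs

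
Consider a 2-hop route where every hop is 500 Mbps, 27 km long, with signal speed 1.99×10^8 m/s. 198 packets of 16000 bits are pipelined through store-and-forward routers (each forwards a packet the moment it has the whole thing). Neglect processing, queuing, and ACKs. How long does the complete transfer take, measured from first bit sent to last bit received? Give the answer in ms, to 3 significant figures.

6.64 ms

Per-hop transmission t_tx = L/R = 16000/500000000 = 0.032 ms.
Per-hop propagation t_prop = 27000/199000000 = 0.135678 ms.
Pipeline fill: first packet needs 2·t_tx to clear all hops; remaining 197 packets each add one t_tx.
Total = (2+198-1)·t_tx + 2·t_prop = 199·0.032 + 2·0.135678 = 6.64 ms.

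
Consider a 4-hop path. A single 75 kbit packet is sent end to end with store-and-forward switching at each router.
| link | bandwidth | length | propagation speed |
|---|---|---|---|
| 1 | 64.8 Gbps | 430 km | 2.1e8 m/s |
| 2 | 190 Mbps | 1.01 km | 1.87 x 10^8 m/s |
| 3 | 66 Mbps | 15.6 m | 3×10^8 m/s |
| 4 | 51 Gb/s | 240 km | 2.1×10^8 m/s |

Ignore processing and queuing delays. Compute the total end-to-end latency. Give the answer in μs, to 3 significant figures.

L = 75000 bits.
Transmission delays (L/R per hop): 1.15741, 394.737, 1136.36, 1.47059 μs; sum = 1533.73 μs.
Propagation delays (d/s per hop): 2047.62, 5.40107, 0.052, 1142.86 μs; sum = 3195.93 μs.
End-to-end = 4730 μs.

4730 μs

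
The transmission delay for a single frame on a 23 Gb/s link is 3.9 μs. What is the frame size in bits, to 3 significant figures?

L = R × t_tx = 23000000000 b/s × 3.9e-06 s = 89700 bits.

89700 bits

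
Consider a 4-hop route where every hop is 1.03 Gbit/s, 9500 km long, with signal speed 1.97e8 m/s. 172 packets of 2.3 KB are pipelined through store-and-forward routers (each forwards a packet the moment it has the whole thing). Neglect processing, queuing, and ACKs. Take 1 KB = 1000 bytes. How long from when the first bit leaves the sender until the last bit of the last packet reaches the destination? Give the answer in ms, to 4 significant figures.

Per-hop transmission t_tx = L/R = 18400/1030000000 = 0.0178641 ms.
Per-hop propagation t_prop = 9500000/197000000 = 48.2234 ms.
Pipeline fill: first packet needs 4·t_tx to clear all hops; remaining 171 packets each add one t_tx.
Total = (4+172-1)·t_tx + 4·t_prop = 175·0.0178641 + 4·48.2234 = 196.0 ms.

196.0 ms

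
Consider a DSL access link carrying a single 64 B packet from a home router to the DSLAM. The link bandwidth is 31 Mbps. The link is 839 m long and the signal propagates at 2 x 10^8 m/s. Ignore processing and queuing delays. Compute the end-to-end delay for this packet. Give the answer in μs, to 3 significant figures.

L = 64 × 8 = 512 bits.
Transmission delay = L/R = 512 / 31000000 = 16.5161 μs.
Propagation delay = d/s = 839 m / 200000000 m/s = 4.195 μs.
Total = 20.7 μs.

20.7 μs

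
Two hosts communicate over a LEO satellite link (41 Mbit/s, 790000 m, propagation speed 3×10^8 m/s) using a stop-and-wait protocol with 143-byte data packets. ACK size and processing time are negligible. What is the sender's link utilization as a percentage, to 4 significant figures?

t_tx = L/R = 1144/41000000 = 2.79024e-05 s.
t_prop = 790000/300000000 = 0.00263333 s; RTT = 0.00526667 s.
Cycle = t_tx + RTT = 0.00529457 s.
Utilization = t_tx / cycle = 2.79024e-05/0.00529457 = 0.5270 %.

0.5270 %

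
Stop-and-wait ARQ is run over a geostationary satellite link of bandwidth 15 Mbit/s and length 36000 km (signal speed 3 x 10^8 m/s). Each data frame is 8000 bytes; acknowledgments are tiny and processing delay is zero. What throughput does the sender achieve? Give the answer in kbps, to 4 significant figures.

262.0 kbps

t_tx = L/R = 64000/15000000 = 0.00426667 s.
t_prop = 36000000/300000000 = 0.12 s; RTT = 0.24 s.
Cycle = t_tx + RTT = 0.244267 s.
Throughput = L / cycle = 64000 / 0.244267 = 262.0 kbps.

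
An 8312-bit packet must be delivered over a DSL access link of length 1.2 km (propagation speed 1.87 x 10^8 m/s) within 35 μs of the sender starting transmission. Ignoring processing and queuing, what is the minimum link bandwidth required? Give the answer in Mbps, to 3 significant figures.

Propagation delay = 1200 / 187000000 = 6.41711 μs.
Transmission budget = 35 − 6.41711 = 28.5829 μs.
R ≥ L / t_tx = 8312 bits / 2.85829e-05 s = 291 Mbps.

291 Mbps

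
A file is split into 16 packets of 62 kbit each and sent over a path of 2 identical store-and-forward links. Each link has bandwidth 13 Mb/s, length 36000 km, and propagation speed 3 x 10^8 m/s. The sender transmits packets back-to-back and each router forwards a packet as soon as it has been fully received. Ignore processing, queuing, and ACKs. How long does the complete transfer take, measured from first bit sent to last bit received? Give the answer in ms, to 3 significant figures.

Per-hop transmission t_tx = L/R = 62000/13000000 = 4.76923 ms.
Per-hop propagation t_prop = 36000000/300000000 = 120 ms.
Pipeline fill: first packet needs 2·t_tx to clear all hops; remaining 15 packets each add one t_tx.
Total = (2+16-1)·t_tx + 2·t_prop = 17·4.76923 + 2·120 = 321 ms.

321 ms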